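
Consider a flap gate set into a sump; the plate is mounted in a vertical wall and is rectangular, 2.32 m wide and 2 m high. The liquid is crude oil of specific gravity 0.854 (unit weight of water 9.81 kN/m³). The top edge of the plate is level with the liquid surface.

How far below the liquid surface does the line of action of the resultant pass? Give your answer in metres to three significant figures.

h_p = 1.33 m

γ = 0.854 × 9.81 = 8.37774 kN/m³.
The centroid lies 2/2 = 1 m below the top edge, so the centroid depth is h_c = 1 m.
A = 2.32 × 2 = 4.64 m².
Resultant F = γ·h_c·A = 8.37774 × 1 × 4.64 = 38.8727 kN.
I_c = b·h³/12 = 2.32 × 2³/12 = 1.54667 m⁴.
Centre of pressure: y_p = y_c + I_c/(y_c·A) = 1 + 1.54667/(1 × 4.64) = 1 + 0.333334 = 1.33333 m along the plane.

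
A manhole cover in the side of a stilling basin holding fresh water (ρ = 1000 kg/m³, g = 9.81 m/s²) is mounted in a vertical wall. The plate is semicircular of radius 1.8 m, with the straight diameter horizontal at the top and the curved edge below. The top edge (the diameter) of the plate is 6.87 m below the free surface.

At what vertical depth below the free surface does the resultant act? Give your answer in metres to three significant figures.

γ = ρg = 1000 × 9.81 = 9810 N/m³ = 9.81 kN/m³.
The centroid of a semicircle lies 4r/(3π) = 0.763944 m from the diameter, here below the top edge, so the centroid depth is h_c = 6.87 + 0.763944 = 7.63394 m.
A = πr²/2 = π × 1.8²/2 = 5.08938 m².
Resultant F = γ·h_c·A = 9.81 × 7.63394 × 5.08938 = 381.138 kN.
I_c = (π/8 − 8/(9π))·r⁴ = 0.109757 × 1.8⁴ = 1.15219 m⁴.
Centre of pressure: y_p = y_c + I_c/(y_c·A) = 7.63394 + 1.15219/(7.63394 × 5.08938) = 7.63394 + 0.0296559 = 7.6636 m along the plane.

h_p = 7.66 m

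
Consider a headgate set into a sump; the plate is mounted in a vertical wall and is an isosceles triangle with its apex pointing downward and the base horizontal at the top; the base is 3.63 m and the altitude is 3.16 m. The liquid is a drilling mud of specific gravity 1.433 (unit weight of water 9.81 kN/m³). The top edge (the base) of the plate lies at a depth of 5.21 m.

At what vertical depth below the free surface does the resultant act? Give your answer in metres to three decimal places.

h_p = 6.352 m

γ = 1.433 × 9.81 = 14.05773 kN/m³.
With the apex down, the centroid sits h/3 = 3.16/3 = 1.05333 m below the base (the top edge), so the centroid depth is h_c = 5.21 + 1.05333 = 6.26333 m.
A = ½ × 3.63 × 3.16 = 5.7354 m².
Resultant F = γ·h_c·A = 14.05773 × 6.26333 × 5.7354 = 504.992 kN.
I_c = b·h³/36 = 3.63 × 3.16³/36 = 3.18175 m⁴.
Centre of pressure: y_p = y_c + I_c/(y_c·A) = 6.26333 + 3.18175/(6.26333 × 5.7354) = 6.26333 + 0.0885721 = 6.3519 m along the plane.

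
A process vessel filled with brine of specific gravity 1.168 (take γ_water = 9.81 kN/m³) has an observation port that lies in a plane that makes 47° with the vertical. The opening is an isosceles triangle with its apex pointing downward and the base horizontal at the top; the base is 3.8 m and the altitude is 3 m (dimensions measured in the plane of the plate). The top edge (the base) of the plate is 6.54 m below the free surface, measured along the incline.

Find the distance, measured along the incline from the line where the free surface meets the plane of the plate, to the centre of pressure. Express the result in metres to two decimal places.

y_p = 7.61 m

γ = 1.168 × 9.81 = 11.45808 kN/m³.
The plate makes 47° with the vertical, i.e. θ = 90° − 47° = 43° to the horizontal. Measuring y along the incline from the free-surface line, vertical depth h = y·sinθ with sinθ = 0.681998.
With the apex down, the centroid sits h/3 = 3/3 = 1 m below the base (the top edge), so y_c = 6.54 + 1 = 7.54 m and h_c = 7.54 × 0.681998 = 5.14226 m.
A = ½ × 3.8 × 3 = 5.7 m².
Resultant F = γ·h_c·A = 11.45808 × 5.14226 × 5.7 = 335.846 kN.
I_c = b·h³/36 = 3.8 × 3³/36 = 2.85 m⁴.
Centre of pressure: y_p = y_c + I_c/(y_c·A) = 7.54 + 2.85/(7.54 × 5.7) = 7.54 + 0.066313 = 7.60631 m along the plane.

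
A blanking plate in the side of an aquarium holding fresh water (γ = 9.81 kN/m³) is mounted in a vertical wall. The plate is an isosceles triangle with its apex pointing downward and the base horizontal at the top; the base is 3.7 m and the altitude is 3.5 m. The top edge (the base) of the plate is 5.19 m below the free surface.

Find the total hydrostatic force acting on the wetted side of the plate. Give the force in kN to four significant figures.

F ≈ 403.8 kN

γ = 9.81 kN/m³.
With the apex down, the centroid sits h/3 = 3.5/3 = 1.16667 m below the base (the top edge), so the centroid depth is h_c = 5.19 + 1.16667 = 6.35667 m.
A = ½ × 3.7 × 3.5 = 6.475 m².
Resultant F = γ·h_c·A = 9.81 × 6.35667 × 6.475 = 403.774 kN.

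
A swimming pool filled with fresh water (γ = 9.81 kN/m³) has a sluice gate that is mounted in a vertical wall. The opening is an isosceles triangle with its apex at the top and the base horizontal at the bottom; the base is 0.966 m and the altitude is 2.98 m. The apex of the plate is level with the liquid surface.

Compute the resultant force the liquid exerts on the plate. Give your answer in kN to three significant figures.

F ≈ 28.1 kN

γ = 9.81 kN/m³.
With the apex up, the centroid sits 2h/3 = 2 × 2.98/3 = 1.98667 m below the apex, so the centroid depth is h_c = 1.98667 m.
A = ½ × 0.966 × 2.98 = 1.43934 m².
Resultant F = γ·h_c·A = 9.81 × 1.98667 × 1.43934 = 28.0516 kN.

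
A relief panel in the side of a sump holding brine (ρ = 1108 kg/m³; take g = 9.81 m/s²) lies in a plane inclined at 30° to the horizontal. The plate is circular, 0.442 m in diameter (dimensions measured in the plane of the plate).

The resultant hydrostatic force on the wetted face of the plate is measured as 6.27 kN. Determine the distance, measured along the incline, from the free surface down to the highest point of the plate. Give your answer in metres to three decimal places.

y_top ≈ 7.298 m

γ = ρg = 1108 × 9.81 / 1000 = 10.86948 kN/m³.
A = π(0.221)² = 0.153439 m².
From F = γ·h_c·A, the centroid depth is h_c = 6.27/(10.86948 × 0.153439) = 3.75944 m.
Let θ = 30° be the plate's angle to the horizontal; measure y along the incline from where the plane meets the free surface. Vertical depth h = y·sinθ with sinθ = 0.500000.
Along the incline, y_c = h_c/sinθ = 3.75944/0.500000 = 7.51888 m.
The centroid is at the centre, 0.221 m below the top of the plate, so the highest point sits at y_top = 7.51888 − 0.221 = 7.29788 m along the incline.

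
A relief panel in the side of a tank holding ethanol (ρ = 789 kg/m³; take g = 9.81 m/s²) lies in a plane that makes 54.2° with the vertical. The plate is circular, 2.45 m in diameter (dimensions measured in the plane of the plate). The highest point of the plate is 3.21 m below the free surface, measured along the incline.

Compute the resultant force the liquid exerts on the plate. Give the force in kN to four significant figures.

γ = ρg = 789 × 9.81 / 1000 = 7.74009 kN/m³.
The plate makes 54.2° with the vertical, i.e. θ = 90° − 54.2° = 35.8° to the horizontal. Measuring y along the incline from the free-surface line, vertical depth h = y·sinθ with sinθ = 0.584958.
The centroid is at the centre, 1.225 m below the top of the plate, so y_c = 3.21 + 1.225 = 4.435 m and h_c = 4.435 × 0.584958 = 2.59429 m.
A = π(1.225)² = 4.71435 m².
Resultant F = γ·h_c·A = 7.74009 × 2.59429 × 4.71435 = 94.6643 kN.

F ≈ 94.66 kN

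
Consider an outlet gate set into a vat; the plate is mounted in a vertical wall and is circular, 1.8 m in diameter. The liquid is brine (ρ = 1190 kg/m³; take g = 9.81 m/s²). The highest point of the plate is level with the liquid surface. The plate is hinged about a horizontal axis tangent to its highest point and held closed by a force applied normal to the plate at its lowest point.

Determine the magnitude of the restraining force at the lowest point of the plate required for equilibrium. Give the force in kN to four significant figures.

γ = ρg = 1190 × 9.81 / 1000 = 11.6739 kN/m³.
The centroid is at the centre, 0.9 m below the top of the plate, so the centroid depth is h_c = 0.9 m.
A = π(0.9)² = 2.54469 m².
Resultant F = γ·h_c·A = 11.6739 × 0.9 × 2.54469 = 26.7358 kN.
I_c = πr⁴/4 = π × 0.9⁴/4 = 0.5153 m⁴.
Centre of pressure: y_p = y_c + I_c/(y_c·A) = 0.9 + 0.5153/(0.9 × 2.54469) = 0.9 + 0.225 = 1.125 m along the plane.
The resultant acts 0.9 + 0.225 = 1.125 m (along the plate) below the hinge at the top edge, so the moment about the hinge is M = F × 1.125 = 26.7358 × 1.125 = 30.0778 kN·m.
A normal force at the bottom, 1.8 m from the hinge, must supply this moment: P = 30.0778/1.8 = 16.7099 kN.

P ≈ 16.71 kN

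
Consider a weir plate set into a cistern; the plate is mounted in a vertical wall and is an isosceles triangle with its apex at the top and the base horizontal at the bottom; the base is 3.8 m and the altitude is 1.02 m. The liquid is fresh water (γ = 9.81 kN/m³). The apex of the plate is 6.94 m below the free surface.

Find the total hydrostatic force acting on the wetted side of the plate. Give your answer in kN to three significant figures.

F ≈ 145 kN

γ = 9.81 kN/m³.
With the apex up, the centroid sits 2h/3 = 2 × 1.02/3 = 0.68 m below the apex, so the centroid depth is h_c = 6.94 + 0.68 = 7.62 m.
A = ½ × 3.8 × 1.02 = 1.938 m².
Resultant F = γ·h_c·A = 9.81 × 7.62 × 1.938 = 144.87 kN.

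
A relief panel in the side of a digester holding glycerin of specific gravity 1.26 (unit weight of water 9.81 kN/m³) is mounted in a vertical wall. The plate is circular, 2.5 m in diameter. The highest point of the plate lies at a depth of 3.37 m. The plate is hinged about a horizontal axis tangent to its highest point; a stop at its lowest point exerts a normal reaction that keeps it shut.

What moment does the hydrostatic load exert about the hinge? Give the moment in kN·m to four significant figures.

M ≈ 374.1 kN·m

γ = 1.26 × 9.81 = 12.3606 kN/m³.
The centroid is at the centre, 1.25 m below the top of the plate, so the centroid depth is h_c = 3.37 + 1.25 = 4.62 m.
A = π(1.25)² = 4.90874 m².
Resultant F = γ·h_c·A = 12.3606 × 4.62 × 4.90874 = 280.318 kN.
I_c = πr⁴/4 = π × 1.25⁴/4 = 1.91748 m⁴.
Centre of pressure: y_p = y_c + I_c/(y_c·A) = 4.62 + 1.91748/(4.62 × 4.90874) = 4.62 + 0.084551 = 4.70455 m along the plane.
The resultant acts 1.25 + 0.084551 = 1.33455 m (along the plate) below the hinge at the top edge, so the moment about the hinge is M = F × 1.33455 = 280.318 × 1.33455 = 374.098 kN·m.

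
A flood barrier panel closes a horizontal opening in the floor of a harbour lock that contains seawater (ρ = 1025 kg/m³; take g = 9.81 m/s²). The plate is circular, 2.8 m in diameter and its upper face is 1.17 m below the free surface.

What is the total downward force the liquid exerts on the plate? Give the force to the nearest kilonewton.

γ = ρg = 1025 × 9.81 / 1000 = 10.05525 kN/m³.
The plate is horizontal, so pressure is uniform at p = γ·h = 10.05525 × 1.17 = 11.7646 kN/m².
A = π(1.4)² = 6.15752 m².
F = p·A = 11.7646 × 6.15752 = 72.4408 kN.

F ≈ 72 kN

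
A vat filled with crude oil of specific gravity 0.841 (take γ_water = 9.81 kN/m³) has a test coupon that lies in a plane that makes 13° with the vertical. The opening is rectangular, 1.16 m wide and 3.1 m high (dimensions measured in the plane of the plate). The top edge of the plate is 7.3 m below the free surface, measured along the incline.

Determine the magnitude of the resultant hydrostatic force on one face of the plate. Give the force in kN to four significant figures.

γ = 0.841 × 9.81 = 8.25021 kN/m³.
The plate makes 13° with the vertical, i.e. θ = 90° − 13° = 77° to the horizontal. Measuring y along the incline from the free-surface line, vertical depth h = y·sinθ with sinθ = 0.974370.
The centroid lies 3.1/2 = 1.55 m below the top edge, so y_c = 7.3 + 1.55 = 8.85 m and h_c = 8.85 × 0.974370 = 8.62317 m.
A = 1.16 × 3.1 = 3.596 m².
Resultant F = γ·h_c·A = 8.25021 × 8.62317 × 3.596 = 255.83 kN.

F ≈ 255.8 kN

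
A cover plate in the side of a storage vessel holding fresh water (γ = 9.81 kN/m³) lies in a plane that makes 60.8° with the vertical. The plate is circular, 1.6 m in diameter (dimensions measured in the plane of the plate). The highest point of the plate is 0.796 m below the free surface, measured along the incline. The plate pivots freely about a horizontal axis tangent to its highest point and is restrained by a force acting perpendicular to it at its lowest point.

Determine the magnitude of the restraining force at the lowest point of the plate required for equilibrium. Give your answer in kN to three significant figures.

P ≈ 8.64 kN

γ = 9.81 kN/m³.
The plate makes 60.8° with the vertical, i.e. θ = 90° − 60.8° = 29.2° to the horizontal. Measuring y along the incline from the free-surface line, vertical depth h = y·sinθ with sinθ = 0.487860.
The centroid is at the centre, 0.8 m below the top of the plate, so y_c = 0.796 + 0.8 = 1.596 m and h_c = 1.596 × 0.487860 = 0.778625 m.
A = π(0.8)² = 2.01062 m².
Resultant F = γ·h_c·A = 9.81 × 0.778625 × 2.01062 = 15.3577 kN.
I_c = πr⁴/4 = π × 0.8⁴/4 = 0.321699 m⁴.
Centre of pressure: y_p = y_c + I_c/(y_c·A) = 1.596 + 0.321699/(1.596 × 2.01062) = 1.596 + 0.100251 = 1.69625 m along the plane.
The resultant acts 0.8 + 0.100251 = 0.900251 m (along the plate) below the hinge at the top edge, so the moment about the hinge is M = F × 0.900251 = 15.3577 × 0.900251 = 13.8258 kN·m.
A normal force at the bottom, 1.6 m from the hinge, must supply this moment: P = 13.8258/1.6 = 8.64112 kN.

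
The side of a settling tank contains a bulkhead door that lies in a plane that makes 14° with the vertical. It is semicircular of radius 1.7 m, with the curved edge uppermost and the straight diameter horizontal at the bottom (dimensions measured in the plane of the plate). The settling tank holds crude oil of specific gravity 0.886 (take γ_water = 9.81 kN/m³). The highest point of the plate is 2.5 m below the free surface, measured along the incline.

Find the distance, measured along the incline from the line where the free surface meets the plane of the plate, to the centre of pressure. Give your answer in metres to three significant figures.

γ = 0.886 × 9.81 = 8.69166 kN/m³.
The plate makes 14° with the vertical, i.e. θ = 90° − 14° = 76° to the horizontal. Measuring y along the incline from the free-surface line, vertical depth h = y·sinθ with sinθ = 0.970296.
The centroid lies 4r/(3π) = 0.721502 m above the diameter, so r − 4r/(3π) = 1.7 − 0.721502 = 0.978498 m below the topmost point, so y_c = 2.5 + 0.978498 = 3.4785 m and h_c = 3.4785 × 0.970296 = 3.37517 m.
A = πr²/2 = π × 1.7²/2 = 4.5396 m².
Resultant F = γ·h_c·A = 8.69166 × 3.37517 × 4.5396 = 133.173 kN.
I_c = (π/8 − 8/(9π))·r⁴ = 0.109757 × 1.7⁴ = 0.916701 m⁴.
Centre of pressure: y_p = y_c + I_c/(y_c·A) = 3.4785 + 0.916701/(3.4785 × 4.5396) = 3.4785 + 0.0580521 = 3.53655 m along the plane.

y_p = 3.54 m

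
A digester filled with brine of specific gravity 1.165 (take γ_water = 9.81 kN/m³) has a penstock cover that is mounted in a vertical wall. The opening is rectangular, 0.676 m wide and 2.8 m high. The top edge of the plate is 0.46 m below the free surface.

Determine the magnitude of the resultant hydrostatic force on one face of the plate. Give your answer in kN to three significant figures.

γ = 1.165 × 9.81 = 11.42865 kN/m³.
The centroid lies 2.8/2 = 1.4 m below the top edge, so the centroid depth is h_c = 0.46 + 1.4 = 1.86 m.
A = 0.676 × 2.8 = 1.8928 m².
Resultant F = γ·h_c·A = 11.42865 × 1.86 × 1.8928 = 40.2358 kN.

F ≈ 40.2 kN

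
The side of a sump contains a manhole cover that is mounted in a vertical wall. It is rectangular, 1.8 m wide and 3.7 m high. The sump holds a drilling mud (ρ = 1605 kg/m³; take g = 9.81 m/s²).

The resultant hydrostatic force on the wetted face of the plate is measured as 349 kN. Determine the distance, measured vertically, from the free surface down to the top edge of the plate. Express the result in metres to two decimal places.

d_top ≈ 1.48 m

γ = ρg = 1605 × 9.81 / 1000 = 15.74505 kN/m³.
A = 1.8 × 3.7 = 6.66 m².
From F = γ·h_c·A, the centroid depth is h_c = 349/(15.74505 × 6.66) = 3.32818 m.
The centroid lies 3.7/2 = 1.85 m below the top edge, so the top edge sits at h_top = 3.32818 − 1.85 = 1.47818 m below the surface.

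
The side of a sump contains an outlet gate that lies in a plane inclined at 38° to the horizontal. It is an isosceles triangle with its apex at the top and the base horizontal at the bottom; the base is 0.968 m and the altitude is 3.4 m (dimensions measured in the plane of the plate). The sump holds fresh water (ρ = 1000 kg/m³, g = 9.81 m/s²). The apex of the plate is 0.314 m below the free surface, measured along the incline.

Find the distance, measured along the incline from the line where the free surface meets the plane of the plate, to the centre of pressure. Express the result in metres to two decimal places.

γ = ρg = 1000 × 9.81 = 9810 N/m³ = 9.81 kN/m³.
Let θ = 38° be the plate's angle to the horizontal; measure y along the incline from where the plane meets the free surface. Vertical depth h = y·sinθ with sinθ = 0.615661.
With the apex up, the centroid sits 2h/3 = 2 × 3.4/3 = 2.26667 m below the apex, so y_c = 0.314 + 2.26667 = 2.58067 m and h_c = 2.58067 × 0.615661 = 1.58882 m.
A = ½ × 0.968 × 3.4 = 1.6456 m².
Resultant F = γ·h_c·A = 9.81 × 1.58882 × 1.6456 = 25.6489 kN.
I_c = b·h³/36 = 0.968 × 3.4³/36 = 1.05684 m⁴.
Centre of pressure: y_p = y_c + I_c/(y_c·A) = 2.58067 + 1.05684/(2.58067 × 1.6456) = 2.58067 + 0.248859 = 2.82953 m along the plane.

y_p = 2.83 m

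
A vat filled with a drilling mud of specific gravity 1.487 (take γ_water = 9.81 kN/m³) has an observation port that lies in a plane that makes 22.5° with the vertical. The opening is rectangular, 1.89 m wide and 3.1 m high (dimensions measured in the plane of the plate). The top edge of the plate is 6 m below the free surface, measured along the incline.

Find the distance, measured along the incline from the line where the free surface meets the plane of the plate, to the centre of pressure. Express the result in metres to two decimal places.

y_p = 7.66 m

γ = 1.487 × 9.81 = 14.58747 kN/m³.
The plate makes 22.5° with the vertical, i.e. θ = 90° − 22.5° = 67.5° to the horizontal. Measuring y along the incline from the free-surface line, vertical depth h = y·sinθ with sinθ = 0.923880.
The centroid lies 3.1/2 = 1.55 m below the top edge, so y_c = 6 + 1.55 = 7.55 m and h_c = 7.55 × 0.923880 = 6.97529 m.
A = 1.89 × 3.1 = 5.859 m².
Resultant F = γ·h_c·A = 14.58747 × 6.97529 × 5.859 = 596.164 kN.
I_c = b·h³/12 = 1.89 × 3.1³/12 = 4.69208 m⁴.
Centre of pressure: y_p = y_c + I_c/(y_c·A) = 7.55 + 4.69208/(7.55 × 5.859) = 7.55 + 0.106071 = 7.65607 m along the plane.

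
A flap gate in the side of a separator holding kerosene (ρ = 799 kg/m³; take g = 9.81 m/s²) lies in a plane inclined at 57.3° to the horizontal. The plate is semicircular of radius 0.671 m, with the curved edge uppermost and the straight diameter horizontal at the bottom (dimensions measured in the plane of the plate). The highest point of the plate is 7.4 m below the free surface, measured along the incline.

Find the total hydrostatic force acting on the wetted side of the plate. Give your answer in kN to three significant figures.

γ = ρg = 799 × 9.81 / 1000 = 7.83819 kN/m³.
Let θ = 57.3° be the plate's angle to the horizontal; measure y along the incline from where the plane meets the free surface. Vertical depth h = y·sinθ with sinθ = 0.841511.
The centroid lies 4r/(3π) = 0.284781 m above the diameter, so r − 4r/(3π) = 0.671 − 0.284781 = 0.386219 m below the topmost point, so y_c = 7.4 + 0.386219 = 7.78622 m and h_c = 7.78622 × 0.841511 = 6.55219 m.
A = πr²/2 = π × 0.671²/2 = 0.707237 m².
Resultant F = γ·h_c·A = 7.83819 × 6.55219 × 0.707237 = 36.3218 kN.

F ≈ 36.3 kN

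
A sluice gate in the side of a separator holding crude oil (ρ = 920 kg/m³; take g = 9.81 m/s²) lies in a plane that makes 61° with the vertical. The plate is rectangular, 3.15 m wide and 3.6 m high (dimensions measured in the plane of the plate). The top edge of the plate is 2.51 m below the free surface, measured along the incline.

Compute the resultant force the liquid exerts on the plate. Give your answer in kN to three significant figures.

F ≈ 214 kN

γ = ρg = 920 × 9.81 / 1000 = 9.0252 kN/m³.
The plate makes 61° with the vertical, i.e. θ = 90° − 61° = 29° to the horizontal. Measuring y along the incline from the free-surface line, vertical depth h = y·sinθ with sinθ = 0.484810.
The centroid lies 3.6/2 = 1.8 m below the top edge, so y_c = 2.51 + 1.8 = 4.31 m and h_c = 4.31 × 0.484810 = 2.08953 m.
A = 3.15 × 3.6 = 11.34 m².
Resultant F = γ·h_c·A = 9.0252 × 2.08953 × 11.34 = 213.855 kN.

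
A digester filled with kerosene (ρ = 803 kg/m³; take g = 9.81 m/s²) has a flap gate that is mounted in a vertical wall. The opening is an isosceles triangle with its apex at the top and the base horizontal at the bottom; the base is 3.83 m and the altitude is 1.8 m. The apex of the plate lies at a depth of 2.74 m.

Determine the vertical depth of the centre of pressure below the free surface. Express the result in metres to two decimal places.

γ = ρg = 803 × 9.81 / 1000 = 7.87743 kN/m³.
With the apex up, the centroid sits 2h/3 = 2 × 1.8/3 = 1.2 m below the apex, so the centroid depth is h_c = 2.74 + 1.2 = 3.94 m.
A = ½ × 3.83 × 1.8 = 3.447 m².
Resultant F = γ·h_c·A = 7.87743 × 3.94 × 3.447 = 106.985 kN.
I_c = b·h³/36 = 3.83 × 1.8³/36 = 0.62046 m⁴.
Centre of pressure: y_p = y_c + I_c/(y_c·A) = 3.94 + 0.62046/(3.94 × 3.447) = 3.94 + 0.0456853 = 3.98569 m along the plane.

h_p = 3.99 m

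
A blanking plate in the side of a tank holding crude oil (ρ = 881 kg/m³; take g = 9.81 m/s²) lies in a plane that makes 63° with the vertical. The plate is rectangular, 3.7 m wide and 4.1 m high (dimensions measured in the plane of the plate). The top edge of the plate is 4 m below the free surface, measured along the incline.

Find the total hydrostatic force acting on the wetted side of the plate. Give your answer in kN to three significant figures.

F ≈ 360 kN

γ = ρg = 881 × 9.81 / 1000 = 8.64261 kN/m³.
The plate makes 63° with the vertical, i.e. θ = 90° − 63° = 27° to the horizontal. Measuring y along the incline from the free-surface line, vertical depth h = y·sinθ with sinθ = 0.453990.
The centroid lies 4.1/2 = 2.05 m below the top edge, so y_c = 4 + 2.05 = 6.05 m and h_c = 6.05 × 0.453990 = 2.74664 m.
A = 3.7 × 4.1 = 15.17 m².
Resultant F = γ·h_c·A = 8.64261 × 2.74664 × 15.17 = 360.108 kN.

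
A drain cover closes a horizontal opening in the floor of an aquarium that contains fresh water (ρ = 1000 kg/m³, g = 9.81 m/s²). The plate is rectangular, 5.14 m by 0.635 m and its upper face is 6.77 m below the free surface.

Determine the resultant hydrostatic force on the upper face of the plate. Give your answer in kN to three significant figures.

F ≈ 217 kN

γ = ρg = 1000 × 9.81 = 9810 N/m³ = 9.81 kN/m³.
The plate is horizontal, so pressure is uniform at p = γ·h = 9.81 × 6.77 = 66.4137 kN/m².
A = 5.14 × 0.635 = 3.2639 m².
F = p·A = 66.4137 × 3.2639 = 216.768 kN.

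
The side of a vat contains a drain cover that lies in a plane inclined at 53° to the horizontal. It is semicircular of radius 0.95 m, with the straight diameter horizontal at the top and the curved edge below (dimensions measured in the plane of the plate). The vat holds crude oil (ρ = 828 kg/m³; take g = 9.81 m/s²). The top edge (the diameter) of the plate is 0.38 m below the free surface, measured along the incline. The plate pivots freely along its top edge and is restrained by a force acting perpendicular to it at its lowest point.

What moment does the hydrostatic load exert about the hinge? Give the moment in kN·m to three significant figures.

γ = ρg = 828 × 9.81 / 1000 = 8.12268 kN/m³.
Let θ = 53° be the plate's angle to the horizontal; measure y along the incline from where the plane meets the free surface. Vertical depth h = y·sinθ with sinθ = 0.798636.
The centroid of a semicircle lies 4r/(3π) = 0.403193 m from the diameter, here below the top edge, so y_c = 0.38 + 0.403193 = 0.783193 m and h_c = 0.783193 × 0.798636 = 0.625486 m.
A = πr²/2 = π × 0.95²/2 = 1.41764 m².
Resultant F = γ·h_c·A = 8.12268 × 0.625486 × 1.41764 = 7.20249 kN.
I_c = (π/8 − 8/(9π))·r⁴ = 0.109757 × 0.95⁴ = 0.0893978 m⁴.
Centre of pressure: y_p = y_c + I_c/(y_c·A) = 0.783193 + 0.0893978/(0.783193 × 1.41764) = 0.783193 + 0.0805178 = 0.863711 m along the plane.
The resultant acts 0.403193 + 0.0805178 = 0.483711 m (along the plate) below the hinge at the top edge, so the moment about the hinge is M = F × 0.483711 = 7.20249 × 0.483711 = 3.48392 kN·m.

M ≈ 3.48 kN·m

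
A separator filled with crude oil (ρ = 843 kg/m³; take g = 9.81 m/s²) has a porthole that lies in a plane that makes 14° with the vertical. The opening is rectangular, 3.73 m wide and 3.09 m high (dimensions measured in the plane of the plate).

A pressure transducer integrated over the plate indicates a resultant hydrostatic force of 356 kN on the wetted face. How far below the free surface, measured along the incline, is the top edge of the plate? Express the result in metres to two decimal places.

γ = ρg = 843 × 9.81 / 1000 = 8.26983 kN/m³.
A = 3.73 × 3.09 = 11.5257 m².
From F = γ·h_c·A, the centroid depth is h_c = 356/(8.26983 × 11.5257) = 3.73496 m.
The plate makes 14° with the vertical, i.e. θ = 90° − 14° = 76° to the horizontal. Measuring y along the incline from the free-surface line, vertical depth h = y·sinθ with sinθ = 0.970296.
Along the incline, y_c = h_c/sinθ = 3.73496/0.970296 = 3.8493 m.
The centroid lies 3.09/2 = 1.545 m below the top edge, so the top edge sits at y_top = 3.8493 − 1.545 = 2.3043 m along the incline.

y_top ≈ 2.30 m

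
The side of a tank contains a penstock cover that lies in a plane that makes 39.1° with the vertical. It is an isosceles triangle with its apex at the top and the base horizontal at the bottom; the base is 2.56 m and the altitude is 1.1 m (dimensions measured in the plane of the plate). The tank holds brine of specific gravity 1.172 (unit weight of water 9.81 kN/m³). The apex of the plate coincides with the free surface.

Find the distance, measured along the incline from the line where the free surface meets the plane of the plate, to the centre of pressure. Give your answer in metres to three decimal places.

γ = 1.172 × 9.81 = 11.49732 kN/m³.
The plate makes 39.1° with the vertical, i.e. θ = 90° − 39.1° = 50.9° to the horizontal. Measuring y along the incline from the free-surface line, vertical depth h = y·sinθ with sinθ = 0.776046.
With the apex up, the centroid sits 2h/3 = 2 × 1.1/3 = 0.733333 m below the apex, so y_c = 0.733333 m and h_c = 0.733333 × 0.776046 = 0.5691 m.
A = ½ × 2.56 × 1.1 = 1.408 m².
Resultant F = γ·h_c·A = 11.49732 × 0.5691 × 1.408 = 9.21272 kN.
I_c = b·h³/36 = 2.56 × 1.1³/36 = 0.0946489 m⁴.
Centre of pressure: y_p = y_c + I_c/(y_c·A) = 0.733333 + 0.0946489/(0.733333 × 1.408) = 0.733333 + 0.0916667 = 0.825 m along the plane.

y_p = 0.825 m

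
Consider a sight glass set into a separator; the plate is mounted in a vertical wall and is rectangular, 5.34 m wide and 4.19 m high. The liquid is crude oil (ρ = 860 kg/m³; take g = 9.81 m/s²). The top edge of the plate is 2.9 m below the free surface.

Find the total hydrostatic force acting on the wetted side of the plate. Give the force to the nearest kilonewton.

γ = ρg = 860 × 9.81 / 1000 = 8.4366 kN/m³.
The centroid lies 4.19/2 = 2.095 m below the top edge, so the centroid depth is h_c = 2.9 + 2.095 = 4.995 m.
A = 5.34 × 4.19 = 22.3746 m².
Resultant F = γ·h_c·A = 8.4366 × 4.995 × 22.3746 = 942.884 kN.

F ≈ 943 kN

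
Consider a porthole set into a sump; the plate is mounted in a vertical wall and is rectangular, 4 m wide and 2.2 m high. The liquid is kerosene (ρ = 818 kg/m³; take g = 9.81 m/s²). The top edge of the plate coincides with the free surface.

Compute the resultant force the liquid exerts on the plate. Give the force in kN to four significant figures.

F ≈ 77.68 kN

γ = ρg = 818 × 9.81 / 1000 = 8.02458 kN/m³.
The centroid lies 2.2/2 = 1.1 m below the top edge, so the centroid depth is h_c = 1.1 m.
A = 4 × 2.2 = 8.8 m².
Resultant F = γ·h_c·A = 8.02458 × 1.1 × 8.8 = 77.6779 kN.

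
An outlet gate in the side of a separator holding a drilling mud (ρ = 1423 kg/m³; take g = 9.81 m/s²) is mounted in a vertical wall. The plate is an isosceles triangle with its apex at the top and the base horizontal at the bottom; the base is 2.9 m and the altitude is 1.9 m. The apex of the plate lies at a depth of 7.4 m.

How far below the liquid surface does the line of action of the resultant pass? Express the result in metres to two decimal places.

h_p = 8.69 m

γ = ρg = 1423 × 9.81 / 1000 = 13.95963 kN/m³.
With the apex up, the centroid sits 2h/3 = 2 × 1.9/3 = 1.26667 m below the apex, so the centroid depth is h_c = 7.4 + 1.26667 = 8.66667 m.
A = ½ × 2.9 × 1.9 = 2.755 m².
Resultant F = γ·h_c·A = 13.95963 × 8.66667 × 2.755 = 333.31 kN.
I_c = b·h³/36 = 2.9 × 1.9³/36 = 0.552531 m⁴.
Centre of pressure: y_p = y_c + I_c/(y_c·A) = 8.66667 + 0.552531/(8.66667 × 2.755) = 8.66667 + 0.023141 = 8.68981 m along the plane.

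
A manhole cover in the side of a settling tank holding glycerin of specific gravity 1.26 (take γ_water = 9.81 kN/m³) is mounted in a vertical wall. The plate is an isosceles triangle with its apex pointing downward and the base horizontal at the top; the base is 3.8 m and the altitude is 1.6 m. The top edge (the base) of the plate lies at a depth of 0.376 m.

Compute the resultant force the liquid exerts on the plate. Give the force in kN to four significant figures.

F ≈ 34.17 kN

γ = 1.26 × 9.81 = 12.3606 kN/m³.
With the apex down, the centroid sits h/3 = 1.6/3 = 0.533333 m below the base (the top edge), so the centroid depth is h_c = 0.376 + 0.533333 = 0.909333 m.
A = ½ × 3.8 × 1.6 = 3.04 m².
Resultant F = γ·h_c·A = 12.3606 × 0.909333 × 3.04 = 34.1693 kN.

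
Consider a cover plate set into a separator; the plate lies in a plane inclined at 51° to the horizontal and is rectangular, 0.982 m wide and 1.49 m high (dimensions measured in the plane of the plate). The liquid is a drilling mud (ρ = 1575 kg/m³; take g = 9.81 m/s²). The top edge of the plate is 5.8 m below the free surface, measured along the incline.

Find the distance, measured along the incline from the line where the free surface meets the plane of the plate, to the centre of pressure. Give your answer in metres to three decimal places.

γ = ρg = 1575 × 9.81 / 1000 = 15.45075 kN/m³.
Let θ = 51° be the plate's angle to the horizontal; measure y along the incline from where the plane meets the free surface. Vertical depth h = y·sinθ with sinθ = 0.777146.
The centroid lies 1.49/2 = 0.745 m below the top edge, so y_c = 5.8 + 0.745 = 6.545 m and h_c = 6.545 × 0.777146 = 5.08642 m.
A = 0.982 × 1.49 = 1.46318 m².
Resultant F = γ·h_c·A = 15.45075 × 5.08642 × 1.46318 = 114.99 kN.
I_c = b·h³/12 = 0.982 × 1.49³/12 = 0.2707 m⁴.
Centre of pressure: y_p = y_c + I_c/(y_c·A) = 6.545 + 0.2707/(6.545 × 1.46318) = 6.545 + 0.0282671 = 6.57327 m along the plane.

y_p = 6.573 m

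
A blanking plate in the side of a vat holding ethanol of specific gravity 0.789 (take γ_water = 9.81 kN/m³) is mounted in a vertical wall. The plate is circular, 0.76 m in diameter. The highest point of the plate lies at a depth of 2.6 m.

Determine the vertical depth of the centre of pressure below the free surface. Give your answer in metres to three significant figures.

h_p = 2.99 m

γ = 0.789 × 9.81 = 7.74009 kN/m³.
The centroid is at the centre, 0.38 m below the top of the plate, so the centroid depth is h_c = 2.6 + 0.38 = 2.98 m.
A = π(0.38)² = 0.453646 m².
Resultant F = γ·h_c·A = 7.74009 × 2.98 × 0.453646 = 10.4636 kN.
I_c = πr⁴/4 = π × 0.38⁴/4 = 0.0163766 m⁴.
Centre of pressure: y_p = y_c + I_c/(y_c·A) = 2.98 + 0.0163766/(2.98 × 0.453646) = 2.98 + 0.0121141 = 2.99211 m along the plane.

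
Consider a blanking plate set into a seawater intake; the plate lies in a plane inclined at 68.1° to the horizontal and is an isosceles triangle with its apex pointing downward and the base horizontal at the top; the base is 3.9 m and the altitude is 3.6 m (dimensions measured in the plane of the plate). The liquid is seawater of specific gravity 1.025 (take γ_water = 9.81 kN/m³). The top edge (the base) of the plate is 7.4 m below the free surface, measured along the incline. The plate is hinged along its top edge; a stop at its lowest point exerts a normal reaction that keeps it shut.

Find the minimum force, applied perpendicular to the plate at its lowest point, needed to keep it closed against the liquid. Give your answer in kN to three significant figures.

P ≈ 201 kN

γ = 1.025 × 9.81 = 10.05525 kN/m³.
Let θ = 68.1° be the plate's angle to the horizontal; measure y along the incline from where the plane meets the free surface. Vertical depth h = y·sinθ with sinθ = 0.927836.
With the apex down, the centroid sits h/3 = 3.6/3 = 1.2 m below the base (the top edge), so y_c = 7.4 + 1.2 = 8.6 m and h_c = 8.6 × 0.927836 = 7.97939 m.
A = ½ × 3.9 × 3.6 = 7.02 m².
Resultant F = γ·h_c·A = 10.05525 × 7.97939 × 7.02 = 563.248 kN.
I_c = b·h³/36 = 3.9 × 3.6³/36 = 5.0544 m⁴.
Centre of pressure: y_p = y_c + I_c/(y_c·A) = 8.6 + 5.0544/(8.6 × 7.02) = 8.6 + 0.0837209 = 8.68372 m along the plane.
The resultant acts 1.2 + 0.0837209 = 1.28372 m (along the plate) below the hinge at the top edge, so the moment about the hinge is M = F × 1.28372 = 563.248 × 1.28372 = 723.053 kN·m.
A normal force at the bottom, 3.6 m from the hinge, must supply this moment: P = 723.053/3.6 = 200.848 kN.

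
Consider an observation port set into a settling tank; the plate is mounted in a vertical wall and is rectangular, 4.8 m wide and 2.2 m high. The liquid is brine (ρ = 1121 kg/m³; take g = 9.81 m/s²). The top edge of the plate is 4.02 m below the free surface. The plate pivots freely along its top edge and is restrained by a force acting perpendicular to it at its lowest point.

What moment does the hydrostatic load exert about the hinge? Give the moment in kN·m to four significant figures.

M ≈ 700.9 kN·m

γ = ρg = 1121 × 9.81 / 1000 = 10.99701 kN/m³.
The centroid lies 2.2/2 = 1.1 m below the top edge, so the centroid depth is h_c = 4.02 + 1.1 = 5.12 m.
A = 4.8 × 2.2 = 10.56 m².
Resultant F = γ·h_c·A = 10.99701 × 5.12 × 10.56 = 594.578 kN.
I_c = b·h³/12 = 4.8 × 2.2³/12 = 4.2592 m⁴.
Centre of pressure: y_p = y_c + I_c/(y_c·A) = 5.12 + 4.2592/(5.12 × 10.56) = 5.12 + 0.078776 = 5.19878 m along the plane.
The resultant acts 1.1 + 0.078776 = 1.17878 m (along the plate) below the hinge at the top edge, so the moment about the hinge is M = F × 1.17878 = 594.578 × 1.17878 = 700.877 kN·m.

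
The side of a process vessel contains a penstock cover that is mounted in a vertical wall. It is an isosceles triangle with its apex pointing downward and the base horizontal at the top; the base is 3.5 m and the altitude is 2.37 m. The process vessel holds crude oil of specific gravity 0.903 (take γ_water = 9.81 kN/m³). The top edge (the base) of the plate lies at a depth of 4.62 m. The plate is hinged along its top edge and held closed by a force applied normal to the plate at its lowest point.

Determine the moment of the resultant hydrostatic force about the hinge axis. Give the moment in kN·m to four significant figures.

M ≈ 168.5 kN·m

γ = 0.903 × 9.81 = 8.85843 kN/m³.
With the apex down, the centroid sits h/3 = 2.37/3 = 0.79 m below the base (the top edge), so the centroid depth is h_c = 4.62 + 0.79 = 5.41 m.
A = ½ × 3.5 × 2.37 = 4.1475 m².
Resultant F = γ·h_c·A = 8.85843 × 5.41 × 4.1475 = 198.765 kN.
I_c = b·h³/36 = 3.5 × 2.37³/36 = 1.29423 m⁴.
Centre of pressure: y_p = y_c + I_c/(y_c·A) = 5.41 + 1.29423/(5.41 × 4.1475) = 5.41 + 0.0576803 = 5.46768 m along the plane.
The resultant acts 0.79 + 0.0576803 = 0.84768 m (along the plate) below the hinge at the top edge, so the moment about the hinge is M = F × 0.84768 = 198.765 × 0.84768 = 168.489 kN·m.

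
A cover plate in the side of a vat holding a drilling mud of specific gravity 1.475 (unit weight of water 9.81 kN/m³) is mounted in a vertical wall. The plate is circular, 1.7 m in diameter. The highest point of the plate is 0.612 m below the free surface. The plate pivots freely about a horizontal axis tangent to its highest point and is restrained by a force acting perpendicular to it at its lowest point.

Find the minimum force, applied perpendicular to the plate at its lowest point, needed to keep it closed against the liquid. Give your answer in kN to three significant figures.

γ = 1.475 × 9.81 = 14.46975 kN/m³.
The centroid is at the centre, 0.85 m below the top of the plate, so the centroid depth is h_c = 0.612 + 0.85 = 1.462 m.
A = π(0.85)² = 2.2698 m².
Resultant F = γ·h_c·A = 14.46975 × 1.462 × 2.2698 = 48.0171 kN.
I_c = πr⁴/4 = π × 0.85⁴/4 = 0.409983 m⁴.
Centre of pressure: y_p = y_c + I_c/(y_c·A) = 1.462 + 0.409983/(1.462 × 2.2698) = 1.462 + 0.123547 = 1.58555 m along the plane.
The resultant acts 0.85 + 0.123547 = 0.973547 m (along the plate) below the hinge at the top edge, so the moment about the hinge is M = F × 0.973547 = 48.0171 × 0.973547 = 46.7469 kN·m.
A normal force at the bottom, 1.7 m from the hinge, must supply this moment: P = 46.7469/1.7 = 27.4982 kN.

P ≈ 27.5 kN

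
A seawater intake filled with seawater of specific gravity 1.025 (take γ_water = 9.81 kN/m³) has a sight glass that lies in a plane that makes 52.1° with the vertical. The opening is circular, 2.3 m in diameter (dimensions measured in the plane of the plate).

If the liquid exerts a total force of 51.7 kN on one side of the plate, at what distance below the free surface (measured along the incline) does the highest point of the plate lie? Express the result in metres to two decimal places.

γ = 1.025 × 9.81 = 10.05525 kN/m³.
A = π(1.15)² = 4.15476 m².
From F = γ·h_c·A, the centroid depth is h_c = 51.7/(10.05525 × 4.15476) = 1.23752 m.
The plate makes 52.1° with the vertical, i.e. θ = 90° − 52.1° = 37.9° to the horizontal. Measuring y along the incline from the free-surface line, vertical depth h = y·sinθ with sinθ = 0.614285.
Along the incline, y_c = h_c/sinθ = 1.23752/0.614285 = 2.01457 m.
The centroid is at the centre, 1.15 m below the top of the plate, so the highest point sits at y_top = 2.01457 − 1.15 = 0.86457 m along the incline.

y_top ≈ 0.86 m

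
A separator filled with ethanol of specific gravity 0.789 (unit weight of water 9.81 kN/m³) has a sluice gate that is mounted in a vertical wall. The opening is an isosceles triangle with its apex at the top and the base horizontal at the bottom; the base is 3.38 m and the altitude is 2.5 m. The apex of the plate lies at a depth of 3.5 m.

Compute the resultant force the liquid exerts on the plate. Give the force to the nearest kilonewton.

F ≈ 169 kN

γ = 0.789 × 9.81 = 7.74009 kN/m³.
With the apex up, the centroid sits 2h/3 = 2 × 2.5/3 = 1.66667 m below the apex, so the centroid depth is h_c = 3.5 + 1.66667 = 5.16667 m.
A = ½ × 3.38 × 2.5 = 4.225 m².
Resultant F = γ·h_c·A = 7.74009 × 5.16667 × 4.225 = 168.96 kN.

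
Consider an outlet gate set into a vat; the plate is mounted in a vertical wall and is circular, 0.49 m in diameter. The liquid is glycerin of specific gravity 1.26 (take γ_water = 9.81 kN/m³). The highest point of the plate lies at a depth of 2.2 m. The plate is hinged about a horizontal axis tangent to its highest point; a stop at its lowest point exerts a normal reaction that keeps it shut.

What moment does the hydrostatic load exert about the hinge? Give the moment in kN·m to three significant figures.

γ = 1.26 × 9.81 = 12.3606 kN/m³.
The centroid is at the centre, 0.245 m below the top of the plate, so the centroid depth is h_c = 2.2 + 0.245 = 2.445 m.
A = π(0.245)² = 0.188574 m².
Resultant F = γ·h_c·A = 12.3606 × 2.445 × 0.188574 = 5.69902 kN.
I_c = πr⁴/4 = π × 0.245⁴/4 = 0.00282979 m⁴.
Centre of pressure: y_p = y_c + I_c/(y_c·A) = 2.445 + 0.00282979/(2.445 × 0.188574) = 2.445 + 0.00613753 = 2.45114 m along the plane.
The resultant acts 0.245 + 0.00613753 = 0.251138 m (along the plate) below the hinge at the top edge, so the moment about the hinge is M = F × 0.251138 = 5.69902 × 0.251138 = 1.43124 kN·m.

M ≈ 1.43 kN·m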